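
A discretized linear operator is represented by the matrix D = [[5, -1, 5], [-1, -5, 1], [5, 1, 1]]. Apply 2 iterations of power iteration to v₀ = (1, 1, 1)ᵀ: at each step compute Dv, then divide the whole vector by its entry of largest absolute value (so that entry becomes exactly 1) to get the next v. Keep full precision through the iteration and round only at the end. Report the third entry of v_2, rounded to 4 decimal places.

Dv0 = (9.00000, -5.00000, 7.00000); divide by 9.00000 → v1 = (1.00000, -0.55556, 0.77778)
Dv1 = (9.44444, 2.55556, 5.22222); divide by 9.44444 → v2 = (1.00000, 0.27059, 0.55294)
Requested entry of v2: 47/85 = 0.5529

0.5529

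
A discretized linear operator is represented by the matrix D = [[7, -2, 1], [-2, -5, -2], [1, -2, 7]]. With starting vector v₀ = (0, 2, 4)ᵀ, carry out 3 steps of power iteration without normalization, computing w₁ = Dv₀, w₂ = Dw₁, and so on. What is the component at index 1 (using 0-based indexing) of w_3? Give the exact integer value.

-738

w1 = Dv₀ = (0, -18, 24)
w2 = Dw1 = (60, 42, 204)
w3 = Dw2 = (540, -738, 1404)
The requested component of w3 is -738.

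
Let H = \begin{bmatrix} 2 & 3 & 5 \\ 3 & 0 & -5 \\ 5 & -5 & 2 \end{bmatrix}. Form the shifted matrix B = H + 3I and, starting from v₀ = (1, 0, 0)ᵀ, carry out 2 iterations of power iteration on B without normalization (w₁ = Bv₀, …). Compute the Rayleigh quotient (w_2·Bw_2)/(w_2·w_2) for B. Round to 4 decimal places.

9.3858

B = H + 3I has rows (5, 3, 5); (3, 3, -5); (5, -5, 5)
w1 = Bv₀ = (5·1 + 3·0 + 5·0; 3·1 + 3·0 + (-5)·0; 5·1 + (-5)·0 + 5·0) = (5, 3, 5)
w2 = Bw1 = (5·5 + 3·3 + 5·5; 3·5 + 3·3 + (-5)·5; 5·5 + (-5)·3 + 5·5) = (59, -1, 35)
Bw2 = (467, -1, 475)
w2·Bw2 = 44179; w2·w2 = 4707; μ ≈ 44179/4707 = 9.3858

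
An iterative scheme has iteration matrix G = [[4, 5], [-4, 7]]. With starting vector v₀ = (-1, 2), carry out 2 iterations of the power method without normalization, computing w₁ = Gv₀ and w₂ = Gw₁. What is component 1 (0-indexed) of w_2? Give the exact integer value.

w1 = Gv₀ = (4·(-1) + 5·2; (-4)·(-1) + 7·2) = (6, 18)
w2 = Gw1 = (4·6 + 5·18; (-4)·6 + 7·18) = (114, 102)
The requested component of w2 is 102.

102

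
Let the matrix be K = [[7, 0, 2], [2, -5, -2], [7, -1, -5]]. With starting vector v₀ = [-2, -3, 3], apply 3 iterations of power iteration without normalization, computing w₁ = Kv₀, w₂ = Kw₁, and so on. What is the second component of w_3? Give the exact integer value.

-409

w1 = Kv₀ = (7·(-2) + 0·(-3) + 2·3; 2·(-2) + (-5)·(-3) + (-2)·3; 7·(-2) + (-1)·(-3) + (-5)·3) = (-8, 5, -26)
w2 = Kw1 = (7·(-8) + 0·5 + 2·(-26); 2·(-8) + (-5)·5 + (-2)·(-26); 7·(-8) + (-1)·5 + (-5)·(-26)) = (-108, 11, 69)
w3 = Kw2 = (-618, -409, -1112)
The requested component of w3 is -409.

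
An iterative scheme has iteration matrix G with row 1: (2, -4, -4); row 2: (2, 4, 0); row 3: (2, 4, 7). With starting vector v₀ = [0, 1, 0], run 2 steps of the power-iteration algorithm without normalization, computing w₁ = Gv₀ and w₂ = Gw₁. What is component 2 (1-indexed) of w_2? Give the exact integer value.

w1 = Gv₀ = (2·0 + (-4)·1 + (-4)·0; 2·0 + 4·1 + 0·0; 2·0 + 4·1 + 7·0) = (-4, 4, 4)
w2 = Gw1 = (2·(-4) + (-4)·4 + (-4)·4; 2·(-4) + 4·4 + 0·4; 2·(-4) + 4·4 + 7·4) = (-40, 8, 36)
The requested component of w2 is 8.

8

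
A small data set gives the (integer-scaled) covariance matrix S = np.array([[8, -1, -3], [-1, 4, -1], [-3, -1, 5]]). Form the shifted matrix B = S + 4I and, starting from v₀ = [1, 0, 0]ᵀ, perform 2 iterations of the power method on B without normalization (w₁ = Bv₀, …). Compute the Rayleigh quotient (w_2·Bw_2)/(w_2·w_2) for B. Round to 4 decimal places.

13.7138

B = S + 4I has rows (12, -1, -3); (-1, 8, -1); (-3, -1, 9)
w1 = Bv₀ = (12, -1, -3)
w2 = Bw1 = (154, -17, -62)
Bw2 = (2051, -228, -1003)
w2·Bw2 = 381916; w2·w2 = 27849; μ ≈ 381916/27849 = 13.7138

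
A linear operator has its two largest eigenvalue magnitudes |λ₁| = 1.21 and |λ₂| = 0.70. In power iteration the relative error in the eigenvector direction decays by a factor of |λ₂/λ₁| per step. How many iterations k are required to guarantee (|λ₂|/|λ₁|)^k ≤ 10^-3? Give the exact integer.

13

|λ₂/λ₁| = 0.70/1.21 = 0.57851
Need k ≥ ln(10^-3) / ln(0.57851) = -6.9078 / -0.5473 ≈ 12.622
Smallest integer k satisfying the bound: 13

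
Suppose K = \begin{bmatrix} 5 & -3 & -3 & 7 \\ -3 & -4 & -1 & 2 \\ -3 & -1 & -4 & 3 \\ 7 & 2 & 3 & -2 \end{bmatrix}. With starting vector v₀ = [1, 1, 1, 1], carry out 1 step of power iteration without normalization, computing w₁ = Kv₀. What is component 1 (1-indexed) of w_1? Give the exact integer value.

6

w1 = Kv₀ = (6, -6, -5, 10)
The requested component of w1 is 6.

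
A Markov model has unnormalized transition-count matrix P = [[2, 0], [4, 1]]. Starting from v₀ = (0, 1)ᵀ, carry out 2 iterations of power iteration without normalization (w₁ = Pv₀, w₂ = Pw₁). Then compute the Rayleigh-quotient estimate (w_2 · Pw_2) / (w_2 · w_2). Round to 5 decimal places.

1.00000

w1 = Pv₀ = (2·0 + 0·1; 4·0 + 1·1) = (0, 1)
w2 = Pw1 = (2·0 + 0·1; 4·0 + 1·1) = (0, 1)
Pw2 = (0, 1)
w2·Pw2 = 0·0 + 1·1 = 1; w2·w2 = 0·0 + 1·1 = 1
λ ≈ 1/1 = 1.00000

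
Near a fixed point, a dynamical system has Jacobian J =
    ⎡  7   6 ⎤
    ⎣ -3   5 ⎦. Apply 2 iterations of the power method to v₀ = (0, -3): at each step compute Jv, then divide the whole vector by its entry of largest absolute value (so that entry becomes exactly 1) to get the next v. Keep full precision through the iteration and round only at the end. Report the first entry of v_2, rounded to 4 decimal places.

1.0000

Jv0 = (-18.00000, -15.00000); divide by -18.00000 → v1 = (1.00000, 0.83333)
Jv1 = (12.00000, 1.16667); divide by 12.00000 → v2 = (1.00000, 0.09722)
Requested entry of v2: -216/-216 = 1.0000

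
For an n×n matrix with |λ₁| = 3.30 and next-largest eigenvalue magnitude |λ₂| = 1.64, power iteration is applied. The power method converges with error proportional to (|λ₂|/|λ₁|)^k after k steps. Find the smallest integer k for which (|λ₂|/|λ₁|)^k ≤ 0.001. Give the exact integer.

10

|λ₂/λ₁| = 1.64/3.30 = 0.49697
Need k ≥ ln(0.001) / ln(0.49697) = -6.9078 / -0.6992 ≈ 9.879
Smallest integer k satisfying the bound: 10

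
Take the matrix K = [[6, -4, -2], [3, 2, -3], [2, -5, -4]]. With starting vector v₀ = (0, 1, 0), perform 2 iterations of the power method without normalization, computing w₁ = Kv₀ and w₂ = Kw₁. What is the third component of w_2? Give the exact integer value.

w1 = Kv₀ = (6·0 + (-4)·1 + (-2)·0; 3·0 + 2·1 + (-3)·0; 2·0 + (-5)·1 + (-4)·0) = (-4, 2, -5)
w2 = Kw1 = (6·(-4) + (-4)·2 + (-2)·(-5); 3·(-4) + 2·2 + (-3)·(-5); 2·(-4) + (-5)·2 + (-4)·(-5)) = (-22, 7, 2)
The requested component of w2 is 2.

2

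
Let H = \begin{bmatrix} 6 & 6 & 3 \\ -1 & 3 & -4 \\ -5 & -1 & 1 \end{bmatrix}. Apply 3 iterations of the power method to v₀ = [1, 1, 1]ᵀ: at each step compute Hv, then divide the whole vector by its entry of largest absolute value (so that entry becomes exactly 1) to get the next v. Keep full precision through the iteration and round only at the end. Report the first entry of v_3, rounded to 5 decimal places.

-0.35204

Hv0 = (15.000000, -2.000000, -5.000000); divide by 15.000000 → v1 = (1.000000, -0.133333, -0.333333)
Hv1 = (4.200000, -0.066667, -5.200000); divide by -5.200000 → v2 = (-0.807692, 0.012821, 1.000000)
Hv2 = (-1.769231, -3.153846, 5.025641); divide by 5.025641 → v3 = (-0.352041, -0.627551, 1.000000)
Requested entry of v3: 138/-392 = -0.35204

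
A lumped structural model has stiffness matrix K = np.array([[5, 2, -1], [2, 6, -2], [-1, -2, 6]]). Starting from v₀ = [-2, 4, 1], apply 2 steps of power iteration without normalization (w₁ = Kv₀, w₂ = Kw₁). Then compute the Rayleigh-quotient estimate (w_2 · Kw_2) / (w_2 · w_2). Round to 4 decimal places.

7.9253

w1 = Kv₀ = (5·(-2) + 2·4 + (-1)·1; 2·(-2) + 6·4 + (-2)·1; (-1)·(-2) + (-2)·4 + 6·1) = (-3, 18, 0)
w2 = Kw1 = (5·(-3) + 2·18 + (-1)·0; 2·(-3) + 6·18 + (-2)·0; (-1)·(-3) + (-2)·18 + 6·0) = (21, 102, -33)
Kw2 = (342, 720, -423)
w2·Kw2 = 21·342 + 102·720 + (-33)·(-423) = 94581; w2·w2 = 21·21 + 102·102 + (-33)·(-33) = 11934
λ ≈ 94581/11934 = 7.9253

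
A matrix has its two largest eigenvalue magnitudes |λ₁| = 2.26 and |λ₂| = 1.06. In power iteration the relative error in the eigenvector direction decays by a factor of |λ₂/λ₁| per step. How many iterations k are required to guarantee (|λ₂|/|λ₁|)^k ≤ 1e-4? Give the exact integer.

13

|λ₂/λ₁| = 1.06/2.26 = 0.46903
Need k ≥ ln(1e-4) / ln(0.46903) = -9.2103 / -0.7571 ≈ 12.165
Smallest integer k satisfying the bound: 13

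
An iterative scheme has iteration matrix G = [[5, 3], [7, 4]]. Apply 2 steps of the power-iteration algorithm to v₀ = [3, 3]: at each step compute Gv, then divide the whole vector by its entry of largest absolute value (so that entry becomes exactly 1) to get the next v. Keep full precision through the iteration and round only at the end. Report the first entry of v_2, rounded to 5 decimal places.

Gv0 = (24.000000, 33.000000); divide by 33.000000 → v1 = (0.727273, 1.000000)
Gv1 = (6.636364, 9.090909); divide by 9.090909 → v2 = (0.730000, 1.000000)
Requested entry of v2: 219/300 = 0.73000

0.73000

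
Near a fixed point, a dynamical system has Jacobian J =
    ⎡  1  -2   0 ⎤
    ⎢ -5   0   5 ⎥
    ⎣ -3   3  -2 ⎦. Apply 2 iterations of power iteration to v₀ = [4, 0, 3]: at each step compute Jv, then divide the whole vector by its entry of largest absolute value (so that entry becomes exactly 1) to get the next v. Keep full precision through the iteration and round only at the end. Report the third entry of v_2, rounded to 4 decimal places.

Jv0 = (4.00000, -5.00000, -18.00000); divide by -18.00000 → v1 = (-0.22222, 0.27778, 1.00000)
Jv1 = (-0.77778, 6.11111, -0.50000); divide by 6.11111 → v2 = (-0.12727, 1.00000, -0.08182)
Requested entry of v2: 9/-110 = -0.0818

-0.0818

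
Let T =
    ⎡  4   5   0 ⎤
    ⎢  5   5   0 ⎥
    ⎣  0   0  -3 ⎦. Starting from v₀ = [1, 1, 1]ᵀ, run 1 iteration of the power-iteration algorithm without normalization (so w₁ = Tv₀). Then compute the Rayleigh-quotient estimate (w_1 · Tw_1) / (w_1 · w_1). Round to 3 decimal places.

λ ≈ 8.932

w1 = Tv₀ = (4·1 + 5·1 + 0·1; 5·1 + 5·1 + 0·1; 0·1 + 0·1 + (-3)·1) = (9, 10, -3)
Tw1 = (86, 95, 9)
w1·Tw1 = 9·86 + 10·95 + (-3)·9 = 1697; w1·w1 = 9·9 + 10·10 + (-3)·(-3) = 190
λ ≈ 1697/190 = 8.932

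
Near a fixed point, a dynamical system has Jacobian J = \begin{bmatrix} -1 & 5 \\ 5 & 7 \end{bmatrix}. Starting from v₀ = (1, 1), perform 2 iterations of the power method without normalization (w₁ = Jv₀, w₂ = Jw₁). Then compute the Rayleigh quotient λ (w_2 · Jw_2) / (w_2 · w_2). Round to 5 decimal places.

w1 = Jv₀ = ((-1)·1 + 5·1; 5·1 + 7·1) = (4, 12)
w2 = Jw1 = ((-1)·4 + 5·12; 5·4 + 7·12) = (56, 104)
Jw2 = (464, 1008)
w2·Jw2 = 56·464 + 104·1008 = 130816; w2·w2 = 56·56 + 104·104 = 13952
λ ≈ 130816/13952 = 9.37615

9.37615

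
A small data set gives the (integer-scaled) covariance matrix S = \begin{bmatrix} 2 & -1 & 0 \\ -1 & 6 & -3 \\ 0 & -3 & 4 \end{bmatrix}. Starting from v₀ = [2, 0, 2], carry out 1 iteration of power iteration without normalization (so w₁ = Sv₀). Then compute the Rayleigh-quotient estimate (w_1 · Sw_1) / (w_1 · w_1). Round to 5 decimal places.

w1 = Sv₀ = (4, -8, 8)
Sw1 = (16, -76, 56)
w1·Sw1 = 4·16 + (-8)·(-76) + 8·56 = 1120; w1·w1 = 4·4 + (-8)·(-8) + 8·8 = 144
λ ≈ 1120/144 = 7.77778

7.77778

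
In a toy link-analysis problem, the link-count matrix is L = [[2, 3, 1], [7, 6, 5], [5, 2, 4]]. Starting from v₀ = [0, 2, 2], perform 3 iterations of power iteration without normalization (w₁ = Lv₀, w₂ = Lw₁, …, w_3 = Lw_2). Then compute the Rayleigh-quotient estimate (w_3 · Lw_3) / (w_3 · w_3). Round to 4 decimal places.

λ ≈ 11.3166

w1 = Lv₀ = (8, 22, 12)
w2 = Lw1 = (94, 248, 132)
w3 = Lw2 = (1064, 2806, 1494)
Lw3 = (12040, 31754, 16908)
w3·Lw3 = 1064·12040 + 2806·31754 + 1494·16908 = 127172836; w3·w3 = 1064·1064 + 2806·2806 + 1494·1494 = 11237768
λ ≈ 127172836/11237768 = 11.3166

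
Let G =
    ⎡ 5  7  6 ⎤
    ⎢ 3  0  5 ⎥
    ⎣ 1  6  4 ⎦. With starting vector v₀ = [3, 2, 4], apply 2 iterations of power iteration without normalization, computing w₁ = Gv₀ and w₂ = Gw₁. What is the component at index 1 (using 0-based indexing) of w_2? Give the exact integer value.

314

w1 = Gv₀ = (5·3 + 7·2 + 6·4; 3·3 + 0·2 + 5·4; 1·3 + 6·2 + 4·4) = (53, 29, 31)
w2 = Gw1 = (5·53 + 7·29 + 6·31; 3·53 + 0·29 + 5·31; 1·53 + 6·29 + 4·31) = (654, 314, 351)
The requested component of w2 is 314.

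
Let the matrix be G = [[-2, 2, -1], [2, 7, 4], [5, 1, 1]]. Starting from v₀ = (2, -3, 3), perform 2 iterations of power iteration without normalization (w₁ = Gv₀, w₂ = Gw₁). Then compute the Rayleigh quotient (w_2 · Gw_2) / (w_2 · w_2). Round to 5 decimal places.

w1 = Gv₀ = (-13, -5, 10)
w2 = Gw1 = (6, -21, -60)
Gw2 = (6, -375, -51)
w2·Gw2 = 6·6 + (-21)·(-375) + (-60)·(-51) = 10971; w2·w2 = 6·6 + (-21)·(-21) + (-60)·(-60) = 4077
λ ≈ 10971/4077 = 2.69095

λ ≈ 2.69095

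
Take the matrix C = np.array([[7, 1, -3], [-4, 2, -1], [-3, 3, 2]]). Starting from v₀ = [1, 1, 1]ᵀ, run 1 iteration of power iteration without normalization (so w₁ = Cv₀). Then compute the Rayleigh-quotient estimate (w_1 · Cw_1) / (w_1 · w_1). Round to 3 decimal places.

4.579

w1 = Cv₀ = (7·1 + 1·1 + (-3)·1; (-4)·1 + 2·1 + (-1)·1; (-3)·1 + 3·1 + 2·1) = (5, -3, 2)
Cw1 = (26, -28, -20)
w1·Cw1 = 5·26 + (-3)·(-28) + 2·(-20) = 174; w1·w1 = 5·5 + (-3)·(-3) + 2·2 = 38
λ ≈ 174/38 = 4.579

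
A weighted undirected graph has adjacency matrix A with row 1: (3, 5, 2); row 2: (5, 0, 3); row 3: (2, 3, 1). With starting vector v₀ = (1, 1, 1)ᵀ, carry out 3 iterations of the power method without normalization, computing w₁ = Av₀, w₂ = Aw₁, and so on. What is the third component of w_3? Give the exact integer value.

w1 = Av₀ = (10, 8, 6)
w2 = Aw1 = (82, 68, 50)
w3 = Aw2 = (686, 560, 418)
The requested component of w3 is 418.

418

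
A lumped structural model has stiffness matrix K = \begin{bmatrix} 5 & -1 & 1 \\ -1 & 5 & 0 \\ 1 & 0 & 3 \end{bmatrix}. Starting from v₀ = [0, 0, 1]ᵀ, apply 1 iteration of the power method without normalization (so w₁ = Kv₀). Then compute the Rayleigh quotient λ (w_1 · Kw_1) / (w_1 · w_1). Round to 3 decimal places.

w1 = Kv₀ = (1, 0, 3)
Kw1 = (8, -1, 10)
w1·Kw1 = 1·8 + 0·(-1) + 3·10 = 38; w1·w1 = 1·1 + 0·0 + 3·3 = 10
λ ≈ 38/10 = 3.800

λ ≈ 3.800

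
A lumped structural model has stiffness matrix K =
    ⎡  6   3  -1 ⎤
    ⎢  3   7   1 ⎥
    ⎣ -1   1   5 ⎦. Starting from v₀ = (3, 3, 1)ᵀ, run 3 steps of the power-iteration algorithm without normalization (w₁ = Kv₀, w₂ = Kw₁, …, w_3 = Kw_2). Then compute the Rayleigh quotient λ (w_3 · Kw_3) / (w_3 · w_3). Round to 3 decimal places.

w1 = Kv₀ = (6·3 + 3·3 + (-1)·1; 3·3 + 7·3 + 1·1; (-1)·3 + 1·3 + 5·1) = (26, 31, 5)
w2 = Kw1 = (6·26 + 3·31 + (-1)·5; 3·26 + 7·31 + 1·5; (-1)·26 + 1·31 + 5·5) = (244, 300, 30)
w3 = Kw2 = (2334, 2862, 206)
Kw3 = (22384, 27242, 1558)
w3·Kw3 = 2334·22384 + 2862·27242 + 206·1558 = 130531808; w3·w3 = 2334·2334 + 2862·2862 + 206·206 = 13681036
λ ≈ 130531808/13681036 = 9.541

9.541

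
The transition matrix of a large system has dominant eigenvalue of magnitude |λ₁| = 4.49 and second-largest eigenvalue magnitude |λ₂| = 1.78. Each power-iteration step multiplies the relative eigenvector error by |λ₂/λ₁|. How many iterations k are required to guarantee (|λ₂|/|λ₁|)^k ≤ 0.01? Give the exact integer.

5

|λ₂/λ₁| = 1.78/4.49 = 0.39644
Need k ≥ ln(0.01) / ln(0.39644) = -4.6052 / -0.9252 ≈ 4.977
Smallest integer k satisfying the bound: 5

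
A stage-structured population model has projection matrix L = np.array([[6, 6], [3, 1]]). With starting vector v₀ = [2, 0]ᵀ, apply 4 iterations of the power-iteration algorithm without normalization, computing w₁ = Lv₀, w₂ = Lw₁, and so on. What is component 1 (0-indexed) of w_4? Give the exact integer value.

w1 = Lv₀ = (6·2 + 6·0; 3·2 + 1·0) = (12, 6)
w2 = Lw1 = (6·12 + 6·6; 3·12 + 1·6) = (108, 42)
w3 = Lw2 = (900, 366)
w4 = Lw3 = (7596, 3066)
The requested component of w4 is 3066.

3066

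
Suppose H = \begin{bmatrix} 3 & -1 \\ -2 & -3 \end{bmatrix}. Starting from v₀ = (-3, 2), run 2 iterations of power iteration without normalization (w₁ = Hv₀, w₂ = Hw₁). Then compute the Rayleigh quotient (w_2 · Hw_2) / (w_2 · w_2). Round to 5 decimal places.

2.53846

w1 = Hv₀ = (3·(-3) + (-1)·2; (-2)·(-3) + (-3)·2) = (-11, 0)
w2 = Hw1 = (3·(-11) + (-1)·0; (-2)·(-11) + (-3)·0) = (-33, 22)
Hw2 = (-121, 0)
w2·Hw2 = (-33)·(-121) + 22·0 = 3993; w2·w2 = (-33)·(-33) + 22·22 = 1573
λ ≈ 3993/1573 = 2.53846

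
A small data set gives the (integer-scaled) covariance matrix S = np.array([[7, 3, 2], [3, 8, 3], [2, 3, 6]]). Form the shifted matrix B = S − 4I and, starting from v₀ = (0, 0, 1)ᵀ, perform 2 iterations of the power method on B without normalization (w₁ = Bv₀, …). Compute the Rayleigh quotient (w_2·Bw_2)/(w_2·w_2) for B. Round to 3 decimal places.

μ ≈ 8.516

B = S − 4I has rows (3, 3, 2); (3, 4, 3); (2, 3, 2)
w1 = Bv₀ = (2, 3, 2)
w2 = Bw1 = (19, 24, 17)
Bw2 = (163, 204, 144)
w2·Bw2 = 10441; w2·w2 = 1226; μ ≈ 10441/1226 = 8.516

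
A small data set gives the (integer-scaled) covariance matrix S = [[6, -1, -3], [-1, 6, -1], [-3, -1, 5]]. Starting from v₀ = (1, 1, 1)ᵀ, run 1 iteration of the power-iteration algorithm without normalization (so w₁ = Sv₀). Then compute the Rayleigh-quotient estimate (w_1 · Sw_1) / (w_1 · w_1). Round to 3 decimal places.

λ ≈ 4.238

w1 = Sv₀ = (2, 4, 1)
Sw1 = (5, 21, -5)
w1·Sw1 = 2·5 + 4·21 + 1·(-5) = 89; w1·w1 = 2·2 + 4·4 + 1·1 = 21
λ ≈ 89/21 = 4.238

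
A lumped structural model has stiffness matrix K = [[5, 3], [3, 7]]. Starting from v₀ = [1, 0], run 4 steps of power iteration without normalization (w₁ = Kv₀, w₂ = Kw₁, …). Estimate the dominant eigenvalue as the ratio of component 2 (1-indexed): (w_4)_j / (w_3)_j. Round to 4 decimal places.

λ ≈ 9.3559

w1 = Kv₀ = (5·1 + 3·0; 3·1 + 7·0) = (5, 3)
w2 = Kw1 = (5·5 + 3·3; 3·5 + 7·3) = (34, 36)
w3 = Kw2 = (278, 354)
w4 = Kw3 = (2452, 3312)
Ratio at component: 3312 / 354 = 9.3559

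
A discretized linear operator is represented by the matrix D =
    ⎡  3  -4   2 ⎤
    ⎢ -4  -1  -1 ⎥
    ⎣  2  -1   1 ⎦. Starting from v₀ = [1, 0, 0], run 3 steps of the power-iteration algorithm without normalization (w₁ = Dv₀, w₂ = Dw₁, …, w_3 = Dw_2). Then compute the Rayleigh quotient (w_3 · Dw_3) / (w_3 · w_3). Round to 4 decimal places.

w1 = Dv₀ = (3, -4, 2)
w2 = Dw1 = (29, -10, 12)
w3 = Dw2 = (151, -118, 80)
Dw3 = (1085, -566, 500)
w3·Dw3 = 151·1085 + (-118)·(-566) + 80·500 = 270623; w3·w3 = 151·151 + (-118)·(-118) + 80·80 = 43125
λ ≈ 270623/43125 = 6.2753

λ ≈ 6.2753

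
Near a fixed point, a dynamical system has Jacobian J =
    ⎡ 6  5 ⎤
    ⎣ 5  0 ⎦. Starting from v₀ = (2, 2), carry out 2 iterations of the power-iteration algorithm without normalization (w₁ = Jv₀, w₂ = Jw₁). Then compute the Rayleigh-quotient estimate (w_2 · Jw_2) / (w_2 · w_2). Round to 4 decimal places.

λ ≈ 8.8215

w1 = Jv₀ = (6·2 + 5·2; 5·2 + 0·2) = (22, 10)
w2 = Jw1 = (6·22 + 5·10; 5·22 + 0·10) = (182, 110)
Jw2 = (1642, 910)
w2·Jw2 = 182·1642 + 110·910 = 398944; w2·w2 = 182·182 + 110·110 = 45224
λ ≈ 398944/45224 = 8.8215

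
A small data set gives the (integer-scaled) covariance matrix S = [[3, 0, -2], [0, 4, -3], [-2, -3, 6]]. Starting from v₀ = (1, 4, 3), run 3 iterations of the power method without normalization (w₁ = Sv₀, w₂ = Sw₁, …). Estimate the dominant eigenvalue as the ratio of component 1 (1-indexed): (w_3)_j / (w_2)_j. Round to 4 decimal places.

w1 = Sv₀ = (3·1 + 0·4 + (-2)·3; 0·1 + 4·4 + (-3)·3; (-2)·1 + (-3)·4 + 6·3) = (-3, 7, 4)
w2 = Sw1 = (3·(-3) + 0·7 + (-2)·4; 0·(-3) + 4·7 + (-3)·4; (-2)·(-3) + (-3)·7 + 6·4) = (-17, 16, 9)
w3 = Sw2 = (-69, 37, 40)
Ratio at component: -69 / -17 = 4.0588

λ ≈ 4.0588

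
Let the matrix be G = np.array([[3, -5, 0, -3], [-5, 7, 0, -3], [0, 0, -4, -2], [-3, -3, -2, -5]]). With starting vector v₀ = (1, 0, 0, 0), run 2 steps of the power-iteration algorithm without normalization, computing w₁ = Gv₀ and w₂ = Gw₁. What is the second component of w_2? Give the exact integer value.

-41

w1 = Gv₀ = (3, -5, 0, -3)
w2 = Gw1 = (43, -41, 6, 21)
The requested component of w2 is -41.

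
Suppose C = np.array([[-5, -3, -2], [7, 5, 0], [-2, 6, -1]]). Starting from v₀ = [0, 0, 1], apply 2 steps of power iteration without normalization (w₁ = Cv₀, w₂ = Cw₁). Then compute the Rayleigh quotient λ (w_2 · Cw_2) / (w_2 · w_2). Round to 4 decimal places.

w1 = Cv₀ = (-2, 0, -1)
w2 = Cw1 = (12, -14, 5)
Cw2 = (-28, 14, -113)
w2·Cw2 = 12·(-28) + (-14)·14 + 5·(-113) = -1097; w2·w2 = 12·12 + (-14)·(-14) + 5·5 = 365
λ ≈ -1097/365 = -3.0055

λ ≈ -3.0055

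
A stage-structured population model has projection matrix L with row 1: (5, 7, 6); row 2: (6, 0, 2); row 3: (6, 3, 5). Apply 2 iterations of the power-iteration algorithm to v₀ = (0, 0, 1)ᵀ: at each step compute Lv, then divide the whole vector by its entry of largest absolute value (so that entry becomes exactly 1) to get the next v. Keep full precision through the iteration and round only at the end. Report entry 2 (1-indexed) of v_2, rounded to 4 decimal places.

Lv0 = (6.00000, 2.00000, 5.00000); divide by 6.00000 → v1 = (1.00000, 0.33333, 0.83333)
Lv1 = (12.33333, 7.66667, 11.16667); divide by 12.33333 → v2 = (1.00000, 0.62162, 0.90541)
Requested entry of v2: 46/74 = 0.6216

0.6216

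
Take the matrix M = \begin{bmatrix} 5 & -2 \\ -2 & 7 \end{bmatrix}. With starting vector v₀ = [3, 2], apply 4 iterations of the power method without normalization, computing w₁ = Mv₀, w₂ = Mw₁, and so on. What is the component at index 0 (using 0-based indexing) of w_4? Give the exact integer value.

315

w1 = Mv₀ = (5·3 + (-2)·2; (-2)·3 + 7·2) = (11, 8)
w2 = Mw1 = (5·11 + (-2)·8; (-2)·11 + 7·8) = (39, 34)
w3 = Mw2 = (127, 160)
w4 = Mw3 = (315, 866)
The requested component of w4 is 315.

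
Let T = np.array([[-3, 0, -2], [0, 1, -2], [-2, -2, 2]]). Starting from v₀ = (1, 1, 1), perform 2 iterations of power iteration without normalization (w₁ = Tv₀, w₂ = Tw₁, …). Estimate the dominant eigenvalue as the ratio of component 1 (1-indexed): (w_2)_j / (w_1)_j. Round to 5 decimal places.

λ ≈ -3.80000

w1 = Tv₀ = (-5, -1, -2)
w2 = Tw1 = (19, 3, 8)
Ratio at component: 19 / -5 = -3.80000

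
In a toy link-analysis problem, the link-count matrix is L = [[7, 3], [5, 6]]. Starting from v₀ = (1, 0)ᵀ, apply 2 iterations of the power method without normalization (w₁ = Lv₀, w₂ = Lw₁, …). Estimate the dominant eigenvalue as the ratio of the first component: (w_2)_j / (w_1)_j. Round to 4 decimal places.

w1 = Lv₀ = (7·1 + 3·0; 5·1 + 6·0) = (7, 5)
w2 = Lw1 = (7·7 + 3·5; 5·7 + 6·5) = (64, 65)
Ratio at component: 64 / 7 = 9.1429

λ ≈ 9.1429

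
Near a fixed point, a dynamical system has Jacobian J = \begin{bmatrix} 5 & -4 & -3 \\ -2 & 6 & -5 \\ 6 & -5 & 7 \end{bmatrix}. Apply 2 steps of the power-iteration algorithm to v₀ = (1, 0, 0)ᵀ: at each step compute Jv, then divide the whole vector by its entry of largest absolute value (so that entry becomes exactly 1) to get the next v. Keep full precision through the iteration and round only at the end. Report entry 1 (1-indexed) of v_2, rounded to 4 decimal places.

Jv0 = (5.00000, -2.00000, 6.00000); divide by 6.00000 → v1 = (0.83333, -0.33333, 1.00000)
Jv1 = (2.50000, -8.66667, 13.66667); divide by 13.66667 → v2 = (0.18293, -0.63415, 1.00000)
Requested entry of v2: 15/82 = 0.1829

0.1829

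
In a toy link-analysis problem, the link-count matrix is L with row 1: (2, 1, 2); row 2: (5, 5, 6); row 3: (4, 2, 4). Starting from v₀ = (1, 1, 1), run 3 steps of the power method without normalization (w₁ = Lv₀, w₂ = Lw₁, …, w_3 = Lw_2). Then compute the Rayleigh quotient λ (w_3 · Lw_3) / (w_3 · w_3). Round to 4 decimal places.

w1 = Lv₀ = (2·1 + 1·1 + 2·1; 5·1 + 5·1 + 6·1; 4·1 + 2·1 + 4·1) = (5, 16, 10)
w2 = Lw1 = (2·5 + 1·16 + 2·10; 5·5 + 5·16 + 6·10; 4·5 + 2·16 + 4·10) = (46, 165, 92)
w3 = Lw2 = (441, 1607, 882)
Lw3 = (4253, 15532, 8506)
w3·Lw3 = 441·4253 + 1607·15532 + 882·8506 = 34337789; w3·w3 = 441·441 + 1607·1607 + 882·882 = 3554854
λ ≈ 34337789/3554854 = 9.6594

λ ≈ 9.6594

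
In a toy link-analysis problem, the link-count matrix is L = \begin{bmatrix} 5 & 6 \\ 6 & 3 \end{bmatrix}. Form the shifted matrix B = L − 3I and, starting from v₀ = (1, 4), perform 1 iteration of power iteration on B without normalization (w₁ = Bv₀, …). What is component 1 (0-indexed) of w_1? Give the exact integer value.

6

B = L − 3I has rows (2, 6); (6, 0)
w1 = Bv₀ = (2·1 + 6·4; 6·1 + 0·4) = (26, 6)
Requested component of w1: 6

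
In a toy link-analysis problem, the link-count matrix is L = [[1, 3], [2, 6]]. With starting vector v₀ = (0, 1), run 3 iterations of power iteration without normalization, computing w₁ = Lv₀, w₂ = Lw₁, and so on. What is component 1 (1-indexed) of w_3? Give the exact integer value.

147

w1 = Lv₀ = (1·0 + 3·1; 2·0 + 6·1) = (3, 6)
w2 = Lw1 = (1·3 + 3·6; 2·3 + 6·6) = (21, 42)
w3 = Lw2 = (147, 294)
The requested component of w3 is 147.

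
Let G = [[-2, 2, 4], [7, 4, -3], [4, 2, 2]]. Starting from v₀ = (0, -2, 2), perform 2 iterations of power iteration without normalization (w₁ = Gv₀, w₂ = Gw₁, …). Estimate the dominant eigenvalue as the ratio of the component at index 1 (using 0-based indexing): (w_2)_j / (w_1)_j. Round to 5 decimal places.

λ ≈ 2.00000

w1 = Gv₀ = (4, -14, 0)
w2 = Gw1 = (-36, -28, -12)
Ratio at component: -28 / -14 = 2.00000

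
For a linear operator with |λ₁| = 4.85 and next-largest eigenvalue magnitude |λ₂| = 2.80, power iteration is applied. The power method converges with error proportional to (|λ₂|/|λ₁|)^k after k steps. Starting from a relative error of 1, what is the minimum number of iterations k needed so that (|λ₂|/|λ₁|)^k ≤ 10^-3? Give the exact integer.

13

|λ₂/λ₁| = 2.80/4.85 = 0.57732
Need k ≥ ln(10^-3) / ln(0.57732) = -6.9078 / -0.5494 ≈ 12.574
Smallest integer k satisfying the bound: 13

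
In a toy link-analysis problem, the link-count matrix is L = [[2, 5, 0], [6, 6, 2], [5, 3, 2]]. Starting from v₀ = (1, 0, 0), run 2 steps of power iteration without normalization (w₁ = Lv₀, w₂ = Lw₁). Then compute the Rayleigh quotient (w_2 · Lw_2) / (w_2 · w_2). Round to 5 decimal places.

w1 = Lv₀ = (2·1 + 5·0 + 0·0; 6·1 + 6·0 + 2·0; 5·1 + 3·0 + 2·0) = (2, 6, 5)
w2 = Lw1 = (2·2 + 5·6 + 0·5; 6·2 + 6·6 + 2·5; 5·2 + 3·6 + 2·5) = (34, 58, 38)
Lw2 = (358, 628, 420)
w2·Lw2 = 34·358 + 58·628 + 38·420 = 64556; w2·w2 = 34·34 + 58·58 + 38·38 = 5964
λ ≈ 64556/5964 = 10.82428

10.82428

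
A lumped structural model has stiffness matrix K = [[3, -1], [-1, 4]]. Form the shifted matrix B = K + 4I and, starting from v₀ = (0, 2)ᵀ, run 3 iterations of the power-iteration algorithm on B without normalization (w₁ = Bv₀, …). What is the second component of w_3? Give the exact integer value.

B = K + 4I has rows (7, -1); (-1, 8)
w1 = Bv₀ = (7·0 + (-1)·2; (-1)·0 + 8·2) = (-2, 16)
w2 = Bw1 = (7·(-2) + (-1)·16; (-1)·(-2) + 8·16) = (-30, 130)
w3 = Bw2 = (-340, 1070)
Requested component of w3: 1070

1070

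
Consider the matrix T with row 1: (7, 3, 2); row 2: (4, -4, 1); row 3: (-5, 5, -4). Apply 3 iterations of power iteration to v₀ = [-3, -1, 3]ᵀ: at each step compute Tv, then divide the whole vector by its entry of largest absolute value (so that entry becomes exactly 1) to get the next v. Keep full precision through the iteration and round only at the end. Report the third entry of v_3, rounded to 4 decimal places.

-0.1581

Tv0 = (-18.00000, -5.00000, -2.00000); divide by -18.00000 → v1 = (1.00000, 0.27778, 0.11111)
Tv1 = (8.05556, 3.00000, -4.05556); divide by 8.05556 → v2 = (1.00000, 0.37241, -0.50345)
Tv2 = (7.11034, 2.00690, -1.12414); divide by 7.11034 → v3 = (1.00000, 0.28225, -0.15810)
Requested entry of v3: 163/-1031 = -0.1581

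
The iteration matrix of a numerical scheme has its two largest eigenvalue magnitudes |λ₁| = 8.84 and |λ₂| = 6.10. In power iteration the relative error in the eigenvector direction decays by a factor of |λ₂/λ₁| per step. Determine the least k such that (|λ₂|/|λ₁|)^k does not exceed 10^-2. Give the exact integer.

13

|λ₂/λ₁| = 6.10/8.84 = 0.69005
Need k ≥ ln(10^-2) / ln(0.69005) = -4.6052 / -0.3710 ≈ 12.413
Smallest integer k satisfying the bound: 13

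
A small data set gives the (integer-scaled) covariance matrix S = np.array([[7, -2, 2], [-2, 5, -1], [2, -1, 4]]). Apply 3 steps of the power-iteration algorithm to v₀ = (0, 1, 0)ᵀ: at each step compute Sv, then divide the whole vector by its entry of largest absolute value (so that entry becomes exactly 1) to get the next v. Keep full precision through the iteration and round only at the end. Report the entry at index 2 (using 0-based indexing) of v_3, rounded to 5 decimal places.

0.50000

Sv0 = (-2.000000, 5.000000, -1.000000); divide by 5.000000 → v1 = (-0.400000, 1.000000, -0.200000)
Sv1 = (-5.200000, 6.000000, -2.600000); divide by 6.000000 → v2 = (-0.866667, 1.000000, -0.433333)
Sv2 = (-8.933333, 7.166667, -4.466667); divide by -8.933333 → v3 = (1.000000, -0.802239, 0.500000)
Requested entry of v3: -134/-268 = 0.50000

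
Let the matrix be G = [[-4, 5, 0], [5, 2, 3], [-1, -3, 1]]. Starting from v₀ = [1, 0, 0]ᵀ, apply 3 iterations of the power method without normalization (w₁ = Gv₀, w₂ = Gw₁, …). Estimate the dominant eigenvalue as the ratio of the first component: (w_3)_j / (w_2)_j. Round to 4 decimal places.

w1 = Gv₀ = ((-4)·1 + 5·0 + 0·0; 5·1 + 2·0 + 3·0; (-1)·1 + (-3)·0 + 1·0) = (-4, 5, -1)
w2 = Gw1 = ((-4)·(-4) + 5·5 + 0·(-1); 5·(-4) + 2·5 + 3·(-1); (-1)·(-4) + (-3)·5 + 1·(-1)) = (41, -13, -12)
w3 = Gw2 = (-229, 143, -14)
Ratio at component: -229 / 41 = -5.5854

-5.5854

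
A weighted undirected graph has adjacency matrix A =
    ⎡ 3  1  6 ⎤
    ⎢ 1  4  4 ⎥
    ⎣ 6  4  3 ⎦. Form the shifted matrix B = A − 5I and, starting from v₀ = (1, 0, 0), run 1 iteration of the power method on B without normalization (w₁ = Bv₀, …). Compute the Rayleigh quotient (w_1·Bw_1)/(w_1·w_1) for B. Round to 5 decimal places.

μ ≈ -4.41463

B = A − 5I has rows (-2, 1, 6); (1, -1, 4); (6, 4, -2)
w1 = Bv₀ = ((-2)·1 + 1·0 + 6·0; 1·1 + (-1)·0 + 4·0; 6·1 + 4·0 + (-2)·0) = (-2, 1, 6)
Bw1 = (41, 21, -20)
w1·Bw1 = -181; w1·w1 = 41; μ ≈ -181/41 = -4.41463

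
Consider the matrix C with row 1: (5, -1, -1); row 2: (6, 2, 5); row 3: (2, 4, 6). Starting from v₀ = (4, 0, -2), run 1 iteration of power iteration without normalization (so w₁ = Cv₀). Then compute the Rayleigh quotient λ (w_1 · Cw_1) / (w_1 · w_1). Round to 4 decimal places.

5.5402

w1 = Cv₀ = (22, 14, -4)
Cw1 = (100, 140, 76)
w1·Cw1 = 22·100 + 14·140 + (-4)·76 = 3856; w1·w1 = 22·22 + 14·14 + (-4)·(-4) = 696
λ ≈ 3856/696 = 5.5402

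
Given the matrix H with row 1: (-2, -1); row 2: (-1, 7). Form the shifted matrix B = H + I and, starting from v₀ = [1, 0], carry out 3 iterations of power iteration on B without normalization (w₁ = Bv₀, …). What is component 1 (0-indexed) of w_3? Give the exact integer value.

B = H + I has rows (-1, -1); (-1, 8)
w1 = Bv₀ = (-1, -1)
w2 = Bw1 = (2, -7)
w3 = Bw2 = (5, -58)
Requested component of w3: -58

-58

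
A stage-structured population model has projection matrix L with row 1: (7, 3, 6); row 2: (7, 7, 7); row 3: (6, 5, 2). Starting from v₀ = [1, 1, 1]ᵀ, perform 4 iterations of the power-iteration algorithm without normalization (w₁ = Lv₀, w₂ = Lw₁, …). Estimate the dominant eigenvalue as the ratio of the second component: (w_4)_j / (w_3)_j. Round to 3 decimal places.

w1 = Lv₀ = (7·1 + 3·1 + 6·1; 7·1 + 7·1 + 7·1; 6·1 + 5·1 + 2·1) = (16, 21, 13)
w2 = Lw1 = (7·16 + 3·21 + 6·13; 7·16 + 7·21 + 7·13; 6·16 + 5·21 + 2·13) = (253, 350, 227)
w3 = Lw2 = (4183, 5810, 3722)
w4 = Lw3 = (69043, 96005, 61592)
Ratio at component: 96005 / 5810 = 16.524

16.524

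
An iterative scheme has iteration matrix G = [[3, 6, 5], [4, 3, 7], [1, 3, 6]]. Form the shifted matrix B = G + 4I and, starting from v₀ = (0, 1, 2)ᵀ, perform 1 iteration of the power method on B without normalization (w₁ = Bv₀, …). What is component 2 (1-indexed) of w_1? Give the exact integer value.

21

B = G + 4I has rows (7, 6, 5); (4, 7, 7); (1, 3, 10)
w1 = Bv₀ = (7·0 + 6·1 + 5·2; 4·0 + 7·1 + 7·2; 1·0 + 3·1 + 10·2) = (16, 21, 23)
Requested component of w1: 21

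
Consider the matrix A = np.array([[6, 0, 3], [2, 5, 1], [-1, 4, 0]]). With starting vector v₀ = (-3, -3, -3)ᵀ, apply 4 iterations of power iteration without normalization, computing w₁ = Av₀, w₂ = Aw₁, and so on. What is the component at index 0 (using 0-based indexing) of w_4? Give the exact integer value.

-9675

w1 = Av₀ = (6·(-3) + 0·(-3) + 3·(-3); 2·(-3) + 5·(-3) + 1·(-3); (-1)·(-3) + 4·(-3) + 0·(-3)) = (-27, -24, -9)
w2 = Aw1 = (6·(-27) + 0·(-24) + 3·(-9); 2·(-27) + 5·(-24) + 1·(-9); (-1)·(-27) + 4·(-24) + 0·(-9)) = (-189, -183, -69)
w3 = Aw2 = (-1341, -1362, -543)
w4 = Aw3 = (-9675, -10035, -4107)
The requested component of w4 is -9675.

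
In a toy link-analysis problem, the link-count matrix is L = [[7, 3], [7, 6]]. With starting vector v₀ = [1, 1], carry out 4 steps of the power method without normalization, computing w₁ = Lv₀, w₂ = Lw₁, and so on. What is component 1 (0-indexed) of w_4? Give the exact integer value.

w1 = Lv₀ = (10, 13)
w2 = Lw1 = (109, 148)
w3 = Lw2 = (1207, 1651)
w4 = Lw3 = (13402, 18355)
The requested component of w4 is 18355.

18355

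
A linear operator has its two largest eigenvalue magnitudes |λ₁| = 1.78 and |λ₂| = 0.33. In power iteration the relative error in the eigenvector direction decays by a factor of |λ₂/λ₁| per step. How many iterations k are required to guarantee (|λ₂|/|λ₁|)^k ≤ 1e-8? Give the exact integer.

11

|λ₂/λ₁| = 0.33/1.78 = 0.18539
Need k ≥ ln(1e-8) / ln(0.18539) = -18.4207 / -1.6853 ≈ 10.930
Smallest integer k satisfying the bound: 11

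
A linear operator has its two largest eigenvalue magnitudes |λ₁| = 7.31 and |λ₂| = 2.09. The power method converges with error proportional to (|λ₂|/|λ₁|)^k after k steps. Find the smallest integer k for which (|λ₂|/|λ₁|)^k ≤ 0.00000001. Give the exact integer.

|λ₂/λ₁| = 2.09/7.31 = 0.28591
Need k ≥ ln(0.00000001) / ln(0.28591) = -18.4207 / -1.2521 ≈ 14.712
Smallest integer k satisfying the bound: 15

15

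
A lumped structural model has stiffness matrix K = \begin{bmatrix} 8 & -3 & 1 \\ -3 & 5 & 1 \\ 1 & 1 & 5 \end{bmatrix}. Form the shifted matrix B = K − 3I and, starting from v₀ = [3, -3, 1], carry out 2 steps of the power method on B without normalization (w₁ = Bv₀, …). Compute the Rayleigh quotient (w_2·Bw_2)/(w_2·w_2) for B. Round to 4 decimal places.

B = K − 3I has rows (5, -3, 1); (-3, 2, 1); (1, 1, 2)
w1 = Bv₀ = (5·3 + (-3)·(-3) + 1·1; (-3)·3 + 2·(-3) + 1·1; 1·3 + 1·(-3) + 2·1) = (25, -14, 2)
w2 = Bw1 = (5·25 + (-3)·(-14) + 1·2; (-3)·25 + 2·(-14) + 1·2; 1·25 + 1·(-14) + 2·2) = (169, -101, 15)
Bw2 = (1163, -694, 98)
w2·Bw2 = 268111; w2·w2 = 38987; μ ≈ 268111/38987 = 6.8769

6.8769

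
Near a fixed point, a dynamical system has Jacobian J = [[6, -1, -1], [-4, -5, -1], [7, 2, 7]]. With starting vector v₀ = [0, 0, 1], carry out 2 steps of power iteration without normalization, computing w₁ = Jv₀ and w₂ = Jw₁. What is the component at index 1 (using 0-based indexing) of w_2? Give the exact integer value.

w1 = Jv₀ = (-1, -1, 7)
w2 = Jw1 = (-12, 2, 40)
The requested component of w2 is 2.

2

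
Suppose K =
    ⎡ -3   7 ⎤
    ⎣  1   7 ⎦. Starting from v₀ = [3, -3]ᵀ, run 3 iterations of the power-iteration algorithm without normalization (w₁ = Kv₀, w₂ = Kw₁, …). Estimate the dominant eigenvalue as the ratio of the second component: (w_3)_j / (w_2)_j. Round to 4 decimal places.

7.2308

w1 = Kv₀ = (-30, -18)
w2 = Kw1 = (-36, -156)
w3 = Kw2 = (-984, -1128)
Ratio at component: -1128 / -156 = 7.2308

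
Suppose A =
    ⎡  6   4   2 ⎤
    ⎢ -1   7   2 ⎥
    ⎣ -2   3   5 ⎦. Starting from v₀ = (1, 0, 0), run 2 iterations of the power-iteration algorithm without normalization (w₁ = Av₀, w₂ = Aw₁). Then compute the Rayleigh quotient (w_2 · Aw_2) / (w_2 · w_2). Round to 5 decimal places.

λ ≈ 6.21260

w1 = Av₀ = (6·1 + 4·0 + 2·0; (-1)·1 + 7·0 + 2·0; (-2)·1 + 3·0 + 5·0) = (6, -1, -2)
w2 = Aw1 = (6·6 + 4·(-1) + 2·(-2); (-1)·6 + 7·(-1) + 2·(-2); (-2)·6 + 3·(-1) + 5·(-2)) = (28, -17, -25)
Aw2 = (50, -197, -232)
w2·Aw2 = 28·50 + (-17)·(-197) + (-25)·(-232) = 10549; w2·w2 = 28·28 + (-17)·(-17) + (-25)·(-25) = 1698
λ ≈ 10549/1698 = 6.21260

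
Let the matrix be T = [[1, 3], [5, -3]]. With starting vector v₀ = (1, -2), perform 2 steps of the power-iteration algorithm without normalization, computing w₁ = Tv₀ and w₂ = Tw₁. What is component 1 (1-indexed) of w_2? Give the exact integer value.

w1 = Tv₀ = (1·1 + 3·(-2); 5·1 + (-3)·(-2)) = (-5, 11)
w2 = Tw1 = (1·(-5) + 3·11; 5·(-5) + (-3)·11) = (28, -58)
The requested component of w2 is 28.

28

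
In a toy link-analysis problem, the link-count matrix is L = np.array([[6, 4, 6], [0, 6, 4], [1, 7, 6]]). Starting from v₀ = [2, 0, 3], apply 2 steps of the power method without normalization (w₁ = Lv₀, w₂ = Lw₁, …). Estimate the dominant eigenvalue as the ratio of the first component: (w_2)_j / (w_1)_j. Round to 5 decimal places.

λ ≈ 11.60000

w1 = Lv₀ = (6·2 + 4·0 + 6·3; 0·2 + 6·0 + 4·3; 1·2 + 7·0 + 6·3) = (30, 12, 20)
w2 = Lw1 = (6·30 + 4·12 + 6·20; 0·30 + 6·12 + 4·20; 1·30 + 7·12 + 6·20) = (348, 152, 234)
Ratio at component: 348 / 30 = 11.60000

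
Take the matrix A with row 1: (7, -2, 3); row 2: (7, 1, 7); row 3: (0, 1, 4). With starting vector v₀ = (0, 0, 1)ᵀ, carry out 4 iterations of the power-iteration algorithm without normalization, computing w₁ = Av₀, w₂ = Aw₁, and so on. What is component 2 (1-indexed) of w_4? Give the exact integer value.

2016

w1 = Av₀ = (7·0 + (-2)·0 + 3·1; 7·0 + 1·0 + 7·1; 0·0 + 1·0 + 4·1) = (3, 7, 4)
w2 = Aw1 = (7·3 + (-2)·7 + 3·4; 7·3 + 1·7 + 7·4; 0·3 + 1·7 + 4·4) = (19, 56, 23)
w3 = Aw2 = (90, 350, 148)
w4 = Aw3 = (374, 2016, 942)
The requested component of w4 is 2016.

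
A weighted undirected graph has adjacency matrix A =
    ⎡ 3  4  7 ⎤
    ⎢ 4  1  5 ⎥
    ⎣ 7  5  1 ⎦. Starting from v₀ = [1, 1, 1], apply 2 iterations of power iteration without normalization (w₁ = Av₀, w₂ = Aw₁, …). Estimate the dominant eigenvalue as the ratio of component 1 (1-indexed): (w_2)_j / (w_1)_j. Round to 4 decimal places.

λ ≈ 12.3571

w1 = Av₀ = (14, 10, 13)
w2 = Aw1 = (173, 131, 161)
Ratio at component: 173 / 14 = 12.3571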